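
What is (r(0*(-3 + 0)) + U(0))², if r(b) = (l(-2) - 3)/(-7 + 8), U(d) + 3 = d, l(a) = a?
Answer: 64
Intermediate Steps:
U(d) = -3 + d
r(b) = -5 (r(b) = (-2 - 3)/(-7 + 8) = -5/1 = -5*1 = -5)
(r(0*(-3 + 0)) + U(0))² = (-5 + (-3 + 0))² = (-5 - 3)² = (-8)² = 64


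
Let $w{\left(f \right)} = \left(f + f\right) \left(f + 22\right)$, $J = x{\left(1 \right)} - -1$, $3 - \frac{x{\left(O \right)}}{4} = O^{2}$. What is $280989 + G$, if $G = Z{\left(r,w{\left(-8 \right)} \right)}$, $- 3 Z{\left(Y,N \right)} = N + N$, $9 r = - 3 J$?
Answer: $\frac{843415}{3} \approx 2.8114 \cdot 10^{5}$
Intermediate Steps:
$x{\left(O \right)} = 12 - 4 O^{2}$
$J = 9$ ($J = \left(12 - 4 \cdot 1^{2}\right) - -1 = \left(12 - 4\right) + 1 = 8 + 1 = 9$)
$w{\left(f \right)} = 2 f \left(22 + f\right)$
$r = -3$ ($r = \frac{\left(-3\right) 9}{9} = \frac{1}{9} \left(-27\right) = -3$)
$Z{\left(Y,N \right)} = - \frac{2 N}{3}$ ($Z{\left(Y,N \right)} = - \frac{N + N}{3} = - \frac{2 N}{3}$)
$G = \frac{448}{3}$ ($G = - \frac{2 \cdot 2 \left(-8\right) \left(22 - 8\right)}{3} = - \frac{2 \cdot 2 \left(-8\right) 14}{3} = \left(- \frac{2}{3}\right) \left(-224\right) = \frac{448}{3} \approx 149.33$)
$280989 + G = 280989 + \frac{448}{3} = \frac{843415}{3}$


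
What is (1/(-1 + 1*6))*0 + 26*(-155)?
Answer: -4030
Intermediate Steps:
(1/(-1 + 1*6))*0 + 26*(-155) = (1/(-1 + 6))*0 - 4030 = (1/5)*0 - 4030 = (1*(⅕))*0 - 4030 = (⅕)*0 - 4030 = 0 - 4030 = -4030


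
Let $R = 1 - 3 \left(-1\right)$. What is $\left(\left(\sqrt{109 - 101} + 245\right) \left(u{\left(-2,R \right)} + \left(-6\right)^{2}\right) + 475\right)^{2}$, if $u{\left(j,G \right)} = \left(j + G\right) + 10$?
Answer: $149713657 + 2349120 \sqrt{2} \approx 1.5304 \cdot 10^{8}$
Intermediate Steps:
$R = 4$ ($R = 1 - -3 = 1 + 3 = 4$)
$u{\left(j,G \right)} = 10 + G + j$ ($u{\left(j,G \right)} = \left(G + j\right) + 10 = 10 + G + j$)
$\left(\left(\sqrt{109 - 101} + 245\right) \left(u{\left(-2,R \right)} + \left(-6\right)^{2}\right) + 475\right)^{2} = \left(\left(\sqrt{109 - 101} + 245\right) \left(\left(10 + 4 - 2\right) + \left(-6\right)^{2}\right) + 475\right)^{2} = \left(\left(\sqrt{8} + 245\right) \left(12 + 36\right) + 475\right)^{2} = \left(\left(2 \sqrt{2} + 245\right) 48 + 475\right)^{2} = \left(\left(245 + 2 \sqrt{2}\right) 48 + 475\right)^{2} = \left(\left(11760 + 96 \sqrt{2}\right) + 475\right)^{2} = \left(12235 + 96 \sqrt{2}\right)^{2}$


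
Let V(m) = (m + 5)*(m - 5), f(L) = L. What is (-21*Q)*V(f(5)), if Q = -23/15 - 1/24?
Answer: 0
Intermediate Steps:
Q = -63/40 (Q = -23*1/15 - 1*1/24 = -23/15 - 1/24 = -63/40 ≈ -1.5750)
V(m) = (-5 + m)*(5 + m) (V(m) = (5 + m)*(-5 + m) = (-5 + m)*(5 + m))
(-21*Q)*V(f(5)) = (-21*(-63/40))*(-25 + 5²) = 1323*(-25 + 25)/40 = (1323/40)*0 = 0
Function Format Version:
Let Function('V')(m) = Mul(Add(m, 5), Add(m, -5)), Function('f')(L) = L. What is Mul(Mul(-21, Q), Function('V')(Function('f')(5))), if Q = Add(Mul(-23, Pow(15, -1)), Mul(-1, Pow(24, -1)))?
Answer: 0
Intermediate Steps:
Q = Rational(-63, 40) (Q = Add(Mul(-23, Rational(1, 15)), Mul(-1, Rational(1, 24))) = Add(Rational(-23, 15), Rational(-1, 24)) = Rational(-63, 40) ≈ -1.5750)
Function('V')(m) = Mul(Add(-5, m), Add(5, m)) (Function('V')(m) = Mul(Add(5, m), Add(-5, m)) = Mul(Add(-5, m), Add(5, m)))
Mul(Mul(-21, Q), Function('V')(Function('f')(5))) = Mul(Mul(-21, Rational(-63, 40)), Add(-25, Pow(5, 2))) = Mul(Rational(1323, 40), Add(-25, 25)) = Mul(Rational(1323, 40), 0) = 0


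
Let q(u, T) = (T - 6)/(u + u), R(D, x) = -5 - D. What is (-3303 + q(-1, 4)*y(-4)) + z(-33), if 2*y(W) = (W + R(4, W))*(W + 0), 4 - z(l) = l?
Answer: -3240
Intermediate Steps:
z(l) = 4 - l
q(u, T) = (-6 + T)/(2*u) (q(u, T) = (-6 + T)/((2*u)) = (-6 + T)*(1/(2*u)) = (-6 + T)/(2*u))
y(W) = W*(-9 + W)/2 (y(W) = ((W + (-5 - 1*4))*(W + 0))/2 = ((W + (-5 - 4))*W)/2 = ((W - 9)*W)/2 = ((-9 + W)*W)/2 = (W*(-9 + W))/2 = W*(-9 + W)/2)
(-3303 + q(-1, 4)*y(-4)) + z(-33) = (-3303 + ((1/2)*(-6 + 4)/(-1))*((1/2)*(-4)*(-9 - 4))) + (4 - 1*(-33)) = (-3303 + ((1/2)*(-1)*(-2))*((1/2)*(-4)*(-13))) + (4 + 33) = (-3303 + 1*26) + 37 = (-3303 + 26) + 37 = -3277 + 37 = -3240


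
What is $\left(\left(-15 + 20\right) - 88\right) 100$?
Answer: $-8300$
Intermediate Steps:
$\left(\left(-15 + 20\right) - 88\right) 100 = \left(5 - 88\right) 100 = \left(-83\right) 100 = -8300$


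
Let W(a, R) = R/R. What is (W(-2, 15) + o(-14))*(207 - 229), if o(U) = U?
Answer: 286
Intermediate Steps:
W(a, R) = 1
(W(-2, 15) + o(-14))*(207 - 229) = (1 - 14)*(207 - 229) = -13*(-22) = 286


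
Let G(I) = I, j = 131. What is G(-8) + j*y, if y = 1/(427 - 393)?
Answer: -141/34 ≈ -4.1471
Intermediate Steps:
y = 1/34 ≈ 0.029412
G(-8) + j*y = -8 + 131*(1/34) = -8 + 131/34 = -141/34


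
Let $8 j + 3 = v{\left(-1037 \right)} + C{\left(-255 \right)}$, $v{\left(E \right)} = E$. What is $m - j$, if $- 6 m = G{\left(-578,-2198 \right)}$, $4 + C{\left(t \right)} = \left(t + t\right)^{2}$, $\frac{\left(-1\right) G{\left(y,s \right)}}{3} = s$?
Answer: $-33481$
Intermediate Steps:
$G{\left(y,s \right)} = - 3 s$
$C{\left(t \right)} = -4 + 4 t^{2}$ ($C{\left(t \right)} = -4 + \left(t + t\right)^{2} = -4 + \left(2 t\right)^{2} = -4 + 4 t^{2}$)
$m = -1099$ ($m = - \frac{\left(-3\right) \left(-2198\right)}{6} = \left(- \frac{1}{6}\right) 6594 = -1099$)
$j = 32382$ ($j = - \frac{3}{8} + \frac{-1037 - \left(4 - 4 \left(-255\right)^{2}\right)}{8} = - \frac{3}{8} + \frac{-1037 + \left(-4 + 4 \cdot 65025\right)}{8} = - \frac{3}{8} + \frac{-1037 + \left(-4 + 260100\right)}{8} = - \frac{3}{8} + \frac{-1037 + 260096}{8} = - \frac{3}{8} + \frac{1}{8} \cdot 259059 = - \frac{3}{8} + \frac{259059}{8} = 32382$)
$m - j = -1099 - 32382 = -33481$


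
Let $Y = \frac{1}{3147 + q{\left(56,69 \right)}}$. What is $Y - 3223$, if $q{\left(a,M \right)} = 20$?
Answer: $- \frac{10207240}{3167} \approx -3223.0$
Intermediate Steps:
$Y = \frac{1}{3167}$ ($Y = \frac{1}{3147 + 20} = \frac{1}{3167} \approx 0.00031576$)
$Y - 3223 = \frac{1}{3167} - 3223 = - \frac{10207240}{3167}$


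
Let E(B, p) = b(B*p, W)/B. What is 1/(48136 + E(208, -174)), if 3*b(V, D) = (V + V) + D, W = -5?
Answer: 624/29964475 ≈ 2.0825e-5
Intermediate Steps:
b(V, D) = D/3 + 2*V/3 (b(V, D) = ((V + V) + D)/3 = (2*V + D)/3 = (D + 2*V)/3 = D/3 + 2*V/3)
E(B, p) = (-5/3 + 2*B*p/3)/B (E(B, p) = ((⅓)*(-5) + 2*(B*p)/3)/B = (-5/3 + 2*B*p/3)/B)
1/(48136 + E(208, -174)) = 1/(48136 + (⅓)*(-5 + 2*208*(-174))/208) = 1/(48136 + (⅓)*(1/208)*(-5 - 72384)) = 1/(48136 + (⅓)*(1/208)*(-72389)) = 1/(48136 - 72389/624) = 1/(29964475/624) = 624/29964475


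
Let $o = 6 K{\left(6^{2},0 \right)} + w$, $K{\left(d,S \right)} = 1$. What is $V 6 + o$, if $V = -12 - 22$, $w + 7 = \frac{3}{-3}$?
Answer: $-206$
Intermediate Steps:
$w = -8$ ($w = -7 + \frac{3}{-3} = -7 + 3 \left(- \frac{1}{3}\right) = -7 - 1 = -8$)
$V = -34$
$o = -2$ ($o = 6 \cdot 1 - 8 = 6 - 8 = -2$)
$V 6 + o = \left(-34\right) 6 - 2 = -204 - 2 = -206$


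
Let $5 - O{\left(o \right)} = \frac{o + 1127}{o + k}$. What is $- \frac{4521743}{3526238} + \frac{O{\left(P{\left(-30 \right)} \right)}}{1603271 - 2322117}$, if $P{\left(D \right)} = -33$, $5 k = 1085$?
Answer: $- \frac{149519942563235}{116601815742008} \approx -1.2823$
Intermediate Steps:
$k = 217$ ($k = \frac{1}{5} \cdot 1085 = 217$)
$O{\left(o \right)} = 5 - \frac{1127 + o}{217 + o}$ ($O{\left(o \right)} = 5 - \frac{o + 1127}{o + 217} = 5 - \frac{1127 + o}{217 + o}$)
$- \frac{4521743}{3526238} + \frac{O{\left(P{\left(-30 \right)} \right)}}{1603271 - 2322117} = - \frac{4521743}{3526238} + \frac{2 \frac{1}{217 - 33} \left(-21 + 2 \left(-33\right)\right)}{1603271 - 2322117} = \left(-4521743\right) \frac{1}{3526238} + \frac{2 \cdot \frac{1}{184} \left(-21 - 66\right)}{1603271 - 2322117} = - \frac{4521743}{3526238} + \frac{2 \cdot \frac{1}{184} \left(-87\right)}{-718846} = - \frac{4521743}{3526238} - - \frac{87}{66133832} = - \frac{4521743}{3526238} + \frac{87}{66133832} = - \frac{149519942563235}{116601815742008}$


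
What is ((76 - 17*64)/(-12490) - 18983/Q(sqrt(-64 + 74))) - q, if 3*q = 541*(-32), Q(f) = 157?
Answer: 16618401901/2941395 ≈ 5649.8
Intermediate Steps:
q = -17312/3 (q = (541*(-32))/3 = (1/3)*(-17312) = -17312/3 ≈ -5770.7)
((76 - 17*64)/(-12490) - 18983/Q(sqrt(-64 + 74))) - q = ((76 - 17*64)/(-12490) - 18983/157) - 1*(-17312/3) = ((76 - 1088)*(-1/12490) - 18983*1/157) + 17312/3 = (-1012*(-1/12490) - 18983/157) + 17312/3 = (506/6245 - 18983/157) + 17312/3 = -118469393/980465 + 17312/3 = 16618401901/2941395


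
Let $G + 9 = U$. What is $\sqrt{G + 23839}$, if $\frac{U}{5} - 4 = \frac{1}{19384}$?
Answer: $\frac{\sqrt{2240346530630}}{9692} \approx 154.43$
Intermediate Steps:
$U = \frac{387685}{19384}$ ($U = 20 + \frac{5}{19384} = \frac{387685}{19384} \approx 20.0$)
$G = \frac{213229}{19384}$ ($G = -9 + \frac{387685}{19384} = \frac{213229}{19384} \approx 11.0$)
$\sqrt{G + 23839} = \sqrt{\frac{213229}{19384} + 23839} = \sqrt{\frac{462308405}{19384}} = \frac{\sqrt{2240346530630}}{9692}$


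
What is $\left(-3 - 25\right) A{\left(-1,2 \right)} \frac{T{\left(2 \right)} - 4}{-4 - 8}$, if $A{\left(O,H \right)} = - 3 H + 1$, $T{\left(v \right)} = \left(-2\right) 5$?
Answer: $\frac{490}{3} \approx 163.33$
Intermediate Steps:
$T{\left(v \right)} = -10$
$A{\left(O,H \right)} = 1 - 3 H$
$\left(-3 - 25\right) A{\left(-1,2 \right)} \frac{T{\left(2 \right)} - 4}{-4 - 8} = \left(-3 - 25\right) \left(1 - 6\right) \frac{-10 - 4}{-4 - 8} = \left(-3 - 25\right) \left(1 - 6\right) \left(- \frac{14}{-12}\right) = \left(-28\right) \left(-5\right) \left(\left(-14\right) \left(- \frac{1}{12}\right)\right) = 140 \cdot \frac{7}{6} = \frac{490}{3}$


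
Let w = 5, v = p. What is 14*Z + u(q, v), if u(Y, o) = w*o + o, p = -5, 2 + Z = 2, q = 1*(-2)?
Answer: -30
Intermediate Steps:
q = -2
Z = 0 (Z = -2 + 2 = 0)
v = -5
u(Y, o) = 6*o (u(Y, o) = 5*o + o = 6*o)
14*Z + u(q, v) = 14*0 + 6*(-5) = 0 - 30 = -30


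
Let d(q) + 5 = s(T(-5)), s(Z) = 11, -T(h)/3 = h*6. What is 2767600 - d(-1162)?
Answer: 2767594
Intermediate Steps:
T(h) = -18*h (T(h) = -3*h*6 = -18*h)
d(q) = 6 (d(q) = -5 + 11 = 6)
2767600 - d(-1162) = 2767600 - 1*6 = 2767600 - 6 = 2767594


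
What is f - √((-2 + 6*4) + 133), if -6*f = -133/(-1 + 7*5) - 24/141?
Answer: 6523/9588 - √155 ≈ -11.770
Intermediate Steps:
f = 6523/9588 (f = -(-133/(-1 + 7*5) - 24/141)/6 = -(-133/(-1 + 35) - 24*1/141)/6 = -(-133/34 - 8/47)/6 = -⅙*(-6523/1598) = 6523/9588 ≈ 0.68033)
f - √((-2 + 6*4) + 133) = 6523/9588 - √((-2 + 6*4) + 133) = 6523/9588 - √((-2 + 24) + 133) = 6523/9588 - √(22 + 133) = 6523/9588 - √155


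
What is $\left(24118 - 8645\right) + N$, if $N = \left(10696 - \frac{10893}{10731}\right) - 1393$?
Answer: $\frac{88620121}{3577} \approx 24775.0$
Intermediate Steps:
$N = \frac{33273200}{3577}$ ($N = \left(10696 - \frac{3631}{3577}\right) - 1393 = \frac{38255961}{3577} - 1393 = \frac{33273200}{3577} \approx 9302.0$)
$\left(24118 - 8645\right) + N = \left(24118 - 8645\right) + \frac{33273200}{3577} = 15473 + \frac{33273200}{3577} = \frac{88620121}{3577}$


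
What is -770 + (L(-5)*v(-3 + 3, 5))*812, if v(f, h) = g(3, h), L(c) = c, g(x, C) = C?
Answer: -21070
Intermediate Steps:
v(f, h) = h
-770 + (L(-5)*v(-3 + 3, 5))*812 = -770 - 5*5*812 = -770 - 25*812 = -770 - 20300 = -21070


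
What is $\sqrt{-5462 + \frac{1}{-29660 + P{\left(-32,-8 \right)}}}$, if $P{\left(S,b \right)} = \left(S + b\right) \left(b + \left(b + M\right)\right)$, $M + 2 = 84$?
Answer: $\frac{i \sqrt{56984500123}}{3230} \approx 73.905 i$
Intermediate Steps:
$M = 82$ ($M = -2 + 84 = 82$)
$P{\left(S,b \right)} = \left(82 + 2 b\right) \left(S + b\right)$ ($P{\left(S,b \right)} = \left(S + b\right) \left(b + \left(b + 82\right)\right) = \left(S + b\right) \left(b + \left(82 + b\right)\right) = \left(S + b\right) \left(82 + 2 b\right) = \left(82 + 2 b\right) \left(S + b\right)$)
$\sqrt{-5462 + \frac{1}{-29660 + P{\left(-32,-8 \right)}}} = \sqrt{-5462 + \frac{1}{-29660 + \left(2 \left(-8\right)^{2} + 82 \left(-32\right) + 82 \left(-8\right) + 2 \left(-32\right) \left(-8\right)\right)}} = \sqrt{-5462 + \frac{1}{-29660 + \left(2 \cdot 64 - 2624 - 656 + 512\right)}} = \sqrt{-5462 + \frac{1}{-29660 + \left(128 - 2624 - 656 + 512\right)}} = \sqrt{-5462 + \frac{1}{-29660 - 2640}} = \sqrt{-5462 + \frac{1}{-32300}} = \sqrt{-5462 - \frac{1}{32300}} = \sqrt{- \frac{176422601}{32300}} = \frac{i \sqrt{56984500123}}{3230}$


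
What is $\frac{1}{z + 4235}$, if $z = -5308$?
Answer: $- \frac{1}{1073} \approx -0.00093197$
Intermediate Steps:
$\frac{1}{z + 4235} = \frac{1}{-5308 + 4235} = \frac{1}{-1073} = - \frac{1}{1073}$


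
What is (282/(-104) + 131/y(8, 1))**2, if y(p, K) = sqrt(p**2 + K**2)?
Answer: 3668893/13520 - 18471*sqrt(65)/1690 ≈ 183.25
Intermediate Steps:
y(p, K) = sqrt(K**2 + p**2)
(282/(-104) + 131/y(8, 1))**2 = (282/(-104) + 131/(sqrt(1**2 + 8**2)))**2 = (282*(-1/104) + 131/(sqrt(1 + 64)))**2 = (-141/52 + 131/(sqrt(65)))**2 = (-141/52 + 131*(sqrt(65)/65))**2 = (-141/52 + 131*sqrt(65)/65)**2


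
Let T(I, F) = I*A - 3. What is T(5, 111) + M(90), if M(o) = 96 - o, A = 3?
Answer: 18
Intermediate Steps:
T(I, F) = -3 + 3*I (T(I, F) = I*3 - 3 = 3*I - 3 = -3 + 3*I)
T(5, 111) + M(90) = (-3 + 3*5) + (96 - 1*90) = (-3 + 15) + (96 - 90) = 12 + 6 = 18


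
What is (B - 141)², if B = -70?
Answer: 44521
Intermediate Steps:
(B - 141)² = (-70 - 141)² = (-211)² = 44521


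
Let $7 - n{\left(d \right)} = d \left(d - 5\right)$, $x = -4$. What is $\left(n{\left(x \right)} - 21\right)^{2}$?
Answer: $2500$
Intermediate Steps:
$n{\left(d \right)} = 7 - d \left(-5 + d\right)$ ($n{\left(d \right)} = 7 - d \left(d - 5\right) = 7 - d \left(-5 + d\right)$)
$\left(n{\left(x \right)} - 21\right)^{2} = \left(\left(7 - \left(-4\right)^{2} + 5 \left(-4\right)\right) - 21\right)^{2} = \left(\left(7 - 16 - 20\right) - 21\right)^{2} = \left(-29 - 21\right)^{2} = \left(-50\right)^{2} = 2500$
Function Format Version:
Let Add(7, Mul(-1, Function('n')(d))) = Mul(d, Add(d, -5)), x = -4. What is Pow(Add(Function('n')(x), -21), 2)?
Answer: 2500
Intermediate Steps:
Function('n')(d) = Add(7, Mul(-1, d, Add(-5, d))) (Function('n')(d) = Add(7, Mul(-1, Mul(d, Add(d, -5)))) = Add(7, Mul(-1, Mul(d, Add(-5, d)))) = Add(7, Mul(-1, d, Add(-5, d))))
Pow(Add(Function('n')(x), -21), 2) = Pow(Add(Add(7, Mul(-1, Pow(-4, 2)), Mul(5, -4)), -21), 2) = Pow(Add(Add(7, Mul(-1, 16), -20), -21), 2) = Pow(Add(Add(7, -16, -20), -21), 2) = Pow(Add(-29, -21), 2) = Pow(-50, 2) = 2500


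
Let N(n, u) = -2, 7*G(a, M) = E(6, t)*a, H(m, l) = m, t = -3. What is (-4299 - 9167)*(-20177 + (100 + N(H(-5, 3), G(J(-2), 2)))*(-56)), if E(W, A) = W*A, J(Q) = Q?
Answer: 345604890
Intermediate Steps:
E(W, A) = A*W
G(a, M) = -18*a/7 (G(a, M) = ((-3*6)*a)/7 = (-18*a)/7 = -18*a/7)
(-4299 - 9167)*(-20177 + (100 + N(H(-5, 3), G(J(-2), 2)))*(-56)) = (-4299 - 9167)*(-20177 + (100 - 2)*(-56)) = -13466*(-20177 + 98*(-56)) = -13466*(-20177 - 5488) = -13466*(-25665) = 345604890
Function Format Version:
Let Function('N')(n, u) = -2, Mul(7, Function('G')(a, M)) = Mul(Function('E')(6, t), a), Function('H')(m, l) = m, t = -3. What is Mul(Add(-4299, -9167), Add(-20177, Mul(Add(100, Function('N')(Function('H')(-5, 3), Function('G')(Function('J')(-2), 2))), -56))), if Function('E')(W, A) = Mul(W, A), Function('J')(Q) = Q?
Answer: 345604890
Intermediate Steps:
Function('E')(W, A) = Mul(A, W)
Function('G')(a, M) = Mul(Rational(-18, 7), a) (Function('G')(a, M) = Mul(Rational(1, 7), Mul(Mul(-3, 6), a)) = Mul(Rational(1, 7), Mul(-18, a)) = Mul(Rational(-18, 7), a))
Mul(Add(-4299, -9167), Add(-20177, Mul(Add(100, Function('N')(Function('H')(-5, 3), Function('G')(Function('J')(-2), 2))), -56))) = Mul(Add(-4299, -9167), Add(-20177, Mul(Add(100, -2), -56))) = Mul(-13466, Add(-20177, Mul(98, -56))) = Mul(-13466, Add(-20177, -5488)) = Mul(-13466, -25665) = 345604890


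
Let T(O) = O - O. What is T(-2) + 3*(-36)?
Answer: -108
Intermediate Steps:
T(O) = 0
T(-2) + 3*(-36) = 0 + 3*(-36) = 0 - 108 = -108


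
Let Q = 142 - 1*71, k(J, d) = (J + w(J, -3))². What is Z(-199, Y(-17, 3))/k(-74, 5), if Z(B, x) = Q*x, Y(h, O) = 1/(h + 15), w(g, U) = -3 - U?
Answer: -71/10952 ≈ -0.0064828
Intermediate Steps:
Y(h, O) = 1/(15 + h)
k(J, d) = J² (k(J, d) = (J + (-3 - 1*(-3)))² = (J + (-3 + 3))² = (J + 0)² = J²)
Q = 71 (Q = 142 - 71 = 71)
Z(B, x) = 71*x
Z(-199, Y(-17, 3))/k(-74, 5) = (71/(15 - 17))/((-74)²) = (71/(-2))/5476 = (71*(-½))*(1/5476) = -71/2*1/5476 = -71/10952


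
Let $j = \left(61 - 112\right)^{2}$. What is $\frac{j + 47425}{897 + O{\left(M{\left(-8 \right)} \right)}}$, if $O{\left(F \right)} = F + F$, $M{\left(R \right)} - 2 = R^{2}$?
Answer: $\frac{50026}{1029} \approx 48.616$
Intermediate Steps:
$M{\left(R \right)} = 2 + R^{2}$
$O{\left(F \right)} = 2 F$
$j = 2601$ ($j = \left(-51\right)^{2} = 2601$)
$\frac{j + 47425}{897 + O{\left(M{\left(-8 \right)} \right)}} = \frac{2601 + 47425}{897 + 2 \left(2 + \left(-8\right)^{2}\right)} = \frac{50026}{897 + 2 \left(2 + 64\right)} = \frac{50026}{897 + 2 \cdot 66} = \frac{50026}{897 + 132} = \frac{50026}{1029}$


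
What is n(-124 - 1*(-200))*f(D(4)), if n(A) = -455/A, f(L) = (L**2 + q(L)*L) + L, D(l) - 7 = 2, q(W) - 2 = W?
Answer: -85995/76 ≈ -1131.5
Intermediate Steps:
q(W) = 2 + W
D(l) = 9 (D(l) = 7 + 2 = 9)
f(L) = L + L**2 + L*(2 + L) (f(L) = (L**2 + (2 + L)*L) + L = (L**2 + L*(2 + L)) + L = L + L**2 + L*(2 + L))
n(-124 - 1*(-200))*f(D(4)) = (-455/(-124 - 1*(-200)))*(9*(3 + 2*9)) = (-455/(-124 + 200))*(9*(3 + 18)) = (-455/76)*(9*21) = -455*1/76*189 = -455/76*189 = -85995/76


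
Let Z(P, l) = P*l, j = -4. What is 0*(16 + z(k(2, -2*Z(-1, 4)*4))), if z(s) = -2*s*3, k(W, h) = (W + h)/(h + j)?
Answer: 0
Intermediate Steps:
k(W, h) = (W + h)/(-4 + h) (k(W, h) = (W + h)/(h - 4) = (W + h)/(-4 + h))
z(s) = -6*s
0*(16 + z(k(2, -2*Z(-1, 4)*4))) = 0*(16 - 6*(2 - (-2)*4*4)/(-4 - (-2)*4*4)) = 0*(16 - 6*(2 - 2*(-4)*4)/(-4 - 2*(-4)*4)) = 0*(16 - 6*(2 + 8*4)/(-4 + 8*4)) = 0*(16 - 6*(2 + 32)/(-4 + 32)) = 0*(16 - 6*34/28) = 0*(16 - 3*34/14) = 0*(16 - 6*17/14) = 0*(16 - 51/7) = 0*(61/7) = 0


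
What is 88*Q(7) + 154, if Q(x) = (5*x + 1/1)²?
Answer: 114202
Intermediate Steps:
Q(x) = (1 + 5*x)² (Q(x) = (5*x + 1)² = (1 + 5*x)²)
88*Q(7) + 154 = 88*(1 + 5*7)² + 154 = 88*(1 + 35)² + 154 = 88*36² + 154 = 88*1296 + 154 = 114048 + 154 = 114202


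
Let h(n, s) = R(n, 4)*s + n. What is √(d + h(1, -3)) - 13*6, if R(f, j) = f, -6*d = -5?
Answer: -78 + I*√42/6 ≈ -78.0 + 1.0801*I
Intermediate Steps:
d = ⅚ (d = -⅙*(-5) = ⅚ ≈ 0.83333)
h(n, s) = n + n*s (h(n, s) = n*s + n = n + n*s)
√(d + h(1, -3)) - 13*6 = √(⅚ + 1*(1 - 3)) - 13*6 = √(⅚ + 1*(-2)) - 78 = √(⅚ - 2) - 78 = √(-7/6) - 78 = I*√42/6 - 78 = -78 + I*√42/6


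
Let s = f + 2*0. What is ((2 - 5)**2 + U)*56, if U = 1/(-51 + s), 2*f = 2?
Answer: 12572/25 ≈ 502.88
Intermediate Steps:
f = 1 (f = (1/2)*2 = 1)
s = 1 (s = 1 + 2*0 = 1 + 0 = 1)
U = -1/50 (U = 1/(-51 + 1) = 1/(-50) = -1/50 ≈ -0.020000)
((2 - 5)**2 + U)*56 = ((2 - 5)**2 - 1/50)*56 = ((-3)**2 - 1/50)*56 = (9 - 1/50)*56 = (449/50)*56 = 12572/25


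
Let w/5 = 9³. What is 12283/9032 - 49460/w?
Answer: -80390237/6584328 ≈ -12.209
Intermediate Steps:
w = 3645 (w = 5*9³ = 5*729 = 3645)
12283/9032 - 49460/w = 12283/9032 - 49460/3645 = 12283*(1/9032) - 49460*1/3645 = 12283/9032 - 9892/729 = -80390237/6584328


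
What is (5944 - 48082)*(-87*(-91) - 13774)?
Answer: 246802266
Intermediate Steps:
(5944 - 48082)*(-87*(-91) - 13774) = -42138*(7917 - 13774) = -42138*(-5857) = 246802266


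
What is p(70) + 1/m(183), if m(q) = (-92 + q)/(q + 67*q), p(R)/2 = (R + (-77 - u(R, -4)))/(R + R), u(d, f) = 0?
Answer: 124349/910 ≈ 136.65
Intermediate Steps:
p(R) = (-77 + R)/R (p(R) = 2*((R + (-77 - 1*0))/(R + R)) = 2*((R + (-77 + 0))/((2*R))) = 2*((R - 77)*(1/(2*R))) = 2*((-77 + R)*(1/(2*R))) = 2*((-77 + R)/(2*R)) = (-77 + R)/R)
m(q) = (-92 + q)/(68*q) (m(q) = (-92 + q)/((68*q)) = (-92 + q)*(1/(68*q)) = (-92 + q)/(68*q))
p(70) + 1/m(183) = (-77 + 70)/70 + 1/((1/68)*(-92 + 183)/183) = (1/70)*(-7) + 1/((1/68)*(1/183)*91) = -⅒ + 1/(91/12444) = -⅒ + 12444/91 = 124349/910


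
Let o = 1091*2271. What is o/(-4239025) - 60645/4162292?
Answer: -10569824230137/17644059845300 ≈ -0.59906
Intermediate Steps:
o = 2477661
o/(-4239025) - 60645/4162292 = 2477661/(-4239025) - 60645/4162292 = 2477661*(-1/4239025) - 60645*1/4162292 = -2477661/4239025 - 60645/4162292 = -10569824230137/17644059845300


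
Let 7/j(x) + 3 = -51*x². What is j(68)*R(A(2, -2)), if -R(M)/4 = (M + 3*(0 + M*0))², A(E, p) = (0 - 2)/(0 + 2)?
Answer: 28/235827 ≈ 0.00011873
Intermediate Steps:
A(E, p) = -1 (A(E, p) = -2/2 = -2*½ = -1)
j(x) = 7/(-3 - 51*x²)
R(M) = -4*M² (R(M) = -4*(M + 3*(0 + M*0))² = -4*(M + 3*(0 + 0))² = -4*(M + 3*0)² = -4*(M + 0)² = -4*M²)
j(68)*R(A(2, -2)) = (-7/(3 + 51*68²))*(-4*(-1)²) = (-7/(3 + 51*4624))*(-4*1) = -7/(3 + 235824)*(-4) = -7/235827*(-4) = 28/235827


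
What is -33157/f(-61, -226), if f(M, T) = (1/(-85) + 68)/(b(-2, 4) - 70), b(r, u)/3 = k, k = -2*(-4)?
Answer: 129643870/5779 ≈ 22434.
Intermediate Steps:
k = 8
b(r, u) = 24 (b(r, u) = 3*8 = 24)
f(M, T) = -5779/3910 (f(M, T) = (1/(-85) + 68)/(24 - 70) = (-1/85 + 68)/(-46) = (5779/85)*(-1/46) = -5779/3910)
-33157/f(-61, -226) = -33157/(-5779/3910) = -33157*(-3910/5779) = 129643870/5779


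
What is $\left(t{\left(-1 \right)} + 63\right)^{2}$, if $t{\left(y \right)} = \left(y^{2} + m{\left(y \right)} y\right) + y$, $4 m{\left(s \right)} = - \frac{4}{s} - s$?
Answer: $\frac{61009}{16} \approx 3813.1$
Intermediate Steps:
$m{\left(s \right)} = - \frac{1}{s} - \frac{s}{4}$ ($m{\left(s \right)} = \frac{- \frac{4}{s} - s}{4} = \frac{- s - \frac{4}{s}}{4} = - \frac{1}{s} - \frac{s}{4}$)
$t{\left(y \right)} = y + y^{2} + y \left(- \frac{1}{y} - \frac{y}{4}\right)$ ($t{\left(y \right)} = \left(y^{2} + \left(- \frac{1}{y} - \frac{y}{4}\right) y\right) + y = \left(y^{2} + y \left(- \frac{1}{y} - \frac{y}{4}\right)\right) + y = y + y^{2} + y \left(- \frac{1}{y} - \frac{y}{4}\right)$)
$\left(t{\left(-1 \right)} + 63\right)^{2} = \left(\left(-1 + \frac{1}{4} \left(-1\right) \left(4 + 3 \left(-1\right)\right)\right) + 63\right)^{2} = \left(\left(-1 + \frac{1}{4} \left(-1\right) \left(4 - 3\right)\right) + 63\right)^{2} = \left(\left(-1 + \frac{1}{4} \left(-1\right) 1\right) + 63\right)^{2} = \left(\left(-1 - \frac{1}{4}\right) + 63\right)^{2} = \left(- \frac{5}{4} + 63\right)^{2} = \left(\frac{247}{4}\right)^{2} = \frac{61009}{16}$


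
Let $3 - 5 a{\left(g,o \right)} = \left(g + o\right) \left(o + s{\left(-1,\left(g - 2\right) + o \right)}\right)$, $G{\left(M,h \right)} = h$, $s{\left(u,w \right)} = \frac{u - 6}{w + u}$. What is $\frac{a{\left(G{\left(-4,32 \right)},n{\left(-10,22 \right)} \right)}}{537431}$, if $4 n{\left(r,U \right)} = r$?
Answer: $\frac{17923}{569676860} \approx 3.1462 \cdot 10^{-5}$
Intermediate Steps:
$n{\left(r,U \right)} = \frac{r}{4}$
$s{\left(u,w \right)} = \frac{-6 + u}{u + w}$
$a{\left(g,o \right)} = \frac{3}{5} - \frac{\left(g + o\right) \left(o - \frac{7}{-3 + g + o}\right)}{5}$ ($a{\left(g,o \right)} = \frac{3}{5} - \frac{\left(g + o\right) \left(o + \frac{-6 - 1}{-1 + \left(\left(g - 2\right) + o\right)}\right)}{5} = \frac{3}{5} - \frac{\left(g + o\right) \left(o + \frac{1}{-1 + \left(\left(-2 + g\right) + o\right)} \left(-7\right)\right)}{5} = \frac{3}{5} - \frac{\left(g + o\right) \left(o + \frac{1}{-1 + \left(-2 + g + o\right)} \left(-7\right)\right)}{5} = \frac{3}{5} - \frac{\left(g + o\right) \left(o + \frac{1}{-3 + g + o} \left(-7\right)\right)}{5} = \frac{3}{5} - \frac{\left(g + o\right) \left(o - \frac{7}{-3 + g + o}\right)}{5}$)
$\frac{a{\left(G{\left(-4,32 \right)},n{\left(-10,22 \right)} \right)}}{537431} = \frac{\frac{1}{5} \frac{1}{-3 + 32 + \frac{1}{4} \left(-10\right)} \left(7 \cdot 32 + 7 \cdot \frac{1}{4} \left(-10\right) + \left(-3 + 32 + \frac{1}{4} \left(-10\right)\right) \left(3 - \left(\frac{1}{4} \left(-10\right)\right)^{2} - 32 \cdot \frac{1}{4} \left(-10\right)\right)\right)}{537431} = \frac{224 + 7 \left(- \frac{5}{2}\right) + \left(-3 + 32 - \frac{5}{2}\right) \left(3 - \left(- \frac{5}{2}\right)^{2} - 32 \left(- \frac{5}{2}\right)\right)}{5 \left(-3 + 32 - \frac{5}{2}\right)} \frac{1}{537431} = \frac{224 - \frac{35}{2} + \frac{53 \left(3 - \frac{25}{4} + 80\right)}{2}}{5 \cdot \frac{53}{2}} \cdot \frac{1}{537431} = \frac{1}{5} \cdot \frac{2}{53} \left(224 - \frac{35}{2} + \frac{53 \left(3 - \frac{25}{4} + 80\right)}{2}\right) \frac{1}{537431} = \frac{1}{5} \cdot \frac{2}{53} \left(224 - \frac{35}{2} + \frac{53}{2} \cdot \frac{307}{4}\right) \frac{1}{537431} = \frac{1}{5} \cdot \frac{2}{53} \left(224 - \frac{35}{2} + \frac{16271}{8}\right) \frac{1}{537431} = \frac{1}{5} \cdot \frac{2}{53} \cdot \frac{17923}{8} \cdot \frac{1}{537431} = \frac{17923}{1060} \cdot \frac{1}{537431} = \frac{17923}{569676860}$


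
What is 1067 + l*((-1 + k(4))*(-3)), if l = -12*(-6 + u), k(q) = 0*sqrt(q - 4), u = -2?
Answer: 1355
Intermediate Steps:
k(q) = 0 (k(q) = 0*sqrt(-4 + q) = 0)
l = 96 (l = -12*(-6 - 2) = -12*(-8) = 96)
1067 + l*((-1 + k(4))*(-3)) = 1067 + 96*((-1 + 0)*(-3)) = 1067 + 96*(-1*(-3)) = 1067 + 96*3 = 1067 + 288 = 1355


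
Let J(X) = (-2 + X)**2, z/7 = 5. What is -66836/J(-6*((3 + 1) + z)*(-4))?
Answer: -16709/218089 ≈ -0.076615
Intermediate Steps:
z = 35 (z = 7*5 = 35)
-66836/J(-6*((3 + 1) + z)*(-4)) = -66836/(-2 - 6*((3 + 1) + 35)*(-4))**2 = -66836/(-2 - 6*(4 + 35)*(-4))**2 = -66836/(-2 - 6*39*(-4))**2 = -66836/(-2 - 234*(-4))**2 = -66836/(-2 + 936)**2 = -66836/(934**2) = -66836/872356 = -66836*1/872356 = -16709/218089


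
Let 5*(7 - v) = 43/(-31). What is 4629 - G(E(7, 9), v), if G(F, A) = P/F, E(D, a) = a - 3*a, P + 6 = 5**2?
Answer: 83341/18 ≈ 4630.1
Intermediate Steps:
P = 19 (P = -6 + 5**2 = -6 + 25 = 19)
E(D, a) = -2*a
v = 1128/155 (v = 7 - 43/(5*(-31)) = 7 - 43*(-1)/(5*31) = 7 - 1/5*(-43/31) = 7 + 43/155 = 1128/155 ≈ 7.2774)
G(F, A) = 19/F
4629 - G(E(7, 9), v) = 4629 - 19/((-2*9)) = 4629 - 19/(-18) = 4629 - 19*(-1)/18 = 4629 - 1*(-19/18) = 4629 + 19/18 = 83341/18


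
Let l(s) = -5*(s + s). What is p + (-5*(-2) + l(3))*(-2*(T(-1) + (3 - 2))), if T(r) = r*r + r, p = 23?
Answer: 63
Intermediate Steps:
l(s) = -10*s
T(r) = r + r**2 (T(r) = r**2 + r = r + r**2)
p + (-5*(-2) + l(3))*(-2*(T(-1) + (3 - 2))) = 23 + (-5*(-2) - 10*3)*(-2*(-(1 - 1) + (3 - 2))) = 23 + (10 - 30)*(-2*(-1*0 + 1)) = 23 - (-40)*(0 + 1) = 23 - (-40) = 23 - 20*(-2) = 23 + 40 = 63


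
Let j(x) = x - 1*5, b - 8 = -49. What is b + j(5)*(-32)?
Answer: -41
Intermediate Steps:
b = -41 (b = 8 - 49 = -41)
j(x) = -5 + x (j(x) = x - 5 = -5 + x)
b + j(5)*(-32) = -41 + (-5 + 5)*(-32) = -41 + 0*(-32) = -41 + 0 = -41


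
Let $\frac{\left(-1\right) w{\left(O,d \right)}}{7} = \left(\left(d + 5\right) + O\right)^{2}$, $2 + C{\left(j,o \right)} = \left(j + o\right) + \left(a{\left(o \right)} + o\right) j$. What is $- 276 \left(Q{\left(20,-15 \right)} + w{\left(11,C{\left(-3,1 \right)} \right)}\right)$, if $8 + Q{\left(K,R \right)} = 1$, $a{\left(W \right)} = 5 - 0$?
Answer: $71484$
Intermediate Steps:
$a{\left(W \right)} = 5$ ($a{\left(W \right)} = 5 + 0 = 5$)
$Q{\left(K,R \right)} = -7$ ($Q{\left(K,R \right)} = -8 + 1 = -7$)
$C{\left(j,o \right)} = -2 + j + o + j \left(5 + o\right)$ ($C{\left(j,o \right)} = -2 + \left(\left(j + o\right) + \left(5 + o\right) j\right) = -2 + \left(\left(j + o\right) + j \left(5 + o\right)\right) = -2 + \left(j + o + j \left(5 + o\right)\right) = -2 + j + o + j \left(5 + o\right)$)
$w{\left(O,d \right)} = - 7 \left(5 + O + d\right)^{2}$ ($w{\left(O,d \right)} = - 7 \left(\left(d + 5\right) + O\right)^{2} = - 7 \left(\left(5 + d\right) + O\right)^{2} = - 7 \left(5 + O + d\right)^{2}$)
$- 276 \left(Q{\left(20,-15 \right)} + w{\left(11,C{\left(-3,1 \right)} \right)}\right) = - 276 \left(-7 - 7 \left(5 + 11 + \left(-2 + 1 + 6 \left(-3\right) - 3\right)\right)^{2}\right) = - 276 \left(-7 - 7 \left(5 + 11 - 22\right)^{2}\right) = - 276 \left(-7 - 7 \left(-6\right)^{2}\right) = - 276 \left(-7 - 252\right) = \left(-276\right) \left(-259\right) = 71484$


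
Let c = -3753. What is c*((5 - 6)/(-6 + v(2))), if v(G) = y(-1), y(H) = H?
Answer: -3753/7 ≈ -536.14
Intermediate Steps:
v(G) = -1
c*((5 - 6)/(-6 + v(2))) = -3753*(5 - 6)/(-6 - 1) = -(-3753)/(-7) = -(-3753)*(-1)/7 = -3753*⅐ = -3753/7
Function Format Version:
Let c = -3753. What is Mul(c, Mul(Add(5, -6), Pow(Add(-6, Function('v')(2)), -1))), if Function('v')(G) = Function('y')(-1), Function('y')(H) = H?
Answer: Rational(-3753, 7) ≈ -536.14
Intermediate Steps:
Function('v')(G) = -1
Mul(c, Mul(Add(5, -6), Pow(Add(-6, Function('v')(2)), -1))) = Mul(-3753, Mul(Add(5, -6), Pow(Add(-6, -1), -1))) = Mul(-3753, Mul(-1, Pow(-7, -1))) = Mul(-3753, Mul(-1, Rational(-1, 7))) = Mul(-3753, Rational(1, 7)) = Rational(-3753, 7)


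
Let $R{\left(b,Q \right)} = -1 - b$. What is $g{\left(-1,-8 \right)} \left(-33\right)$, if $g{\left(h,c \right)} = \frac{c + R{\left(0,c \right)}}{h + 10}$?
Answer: $33$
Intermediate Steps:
$g{\left(h,c \right)} = \frac{-1 + c}{10 + h}$ ($g{\left(h,c \right)} = \frac{c - 1}{h + 10} = \frac{c + \left(-1 + 0\right)}{10 + h} = \frac{c - 1}{10 + h} = \frac{-1 + c}{10 + h}$)
$g{\left(-1,-8 \right)} \left(-33\right) = \frac{-1 - 8}{10 - 1} \left(-33\right) = \frac{1}{9} \left(-9\right) \left(-33\right) = \left(-1\right) \left(-33\right) = 33$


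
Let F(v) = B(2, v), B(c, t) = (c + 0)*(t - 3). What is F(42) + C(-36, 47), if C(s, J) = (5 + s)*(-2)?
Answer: 140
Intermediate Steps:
C(s, J) = -10 - 2*s
B(c, t) = c*(-3 + t)
F(v) = -6 + 2*v (F(v) = 2*(-3 + v) = -6 + 2*v)
F(42) + C(-36, 47) = (-6 + 2*42) + (-10 - 2*(-36)) = (-6 + 84) + (-10 + 72) = 78 + 62 = 140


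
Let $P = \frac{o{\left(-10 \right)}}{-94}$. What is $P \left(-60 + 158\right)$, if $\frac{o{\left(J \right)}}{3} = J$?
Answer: $\frac{1470}{47} \approx 31.277$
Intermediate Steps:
$o{\left(J \right)} = 3 J$
$P = \frac{15}{47}$ ($P = \frac{3 \left(-10\right)}{-94} = \left(-30\right) \left(- \frac{1}{94}\right) = \frac{15}{47} \approx 0.31915$)
$P \left(-60 + 158\right) = \frac{15 \left(-60 + 158\right)}{47} = \frac{15}{47} \cdot 98 = \frac{1470}{47}$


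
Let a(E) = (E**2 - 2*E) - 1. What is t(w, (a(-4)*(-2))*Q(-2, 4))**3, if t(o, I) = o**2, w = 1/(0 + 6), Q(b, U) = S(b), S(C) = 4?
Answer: 1/46656 ≈ 2.1433e-5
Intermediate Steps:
Q(b, U) = 4
a(E) = -1 + E**2 - 2*E
w = 1/6 ≈ 0.16667
t(w, (a(-4)*(-2))*Q(-2, 4))**3 = ((1/6)**2)**3 = (1/36)**3 = 1/46656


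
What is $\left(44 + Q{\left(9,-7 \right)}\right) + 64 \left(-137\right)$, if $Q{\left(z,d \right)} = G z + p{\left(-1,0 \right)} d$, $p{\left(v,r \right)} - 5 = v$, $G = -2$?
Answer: $-8770$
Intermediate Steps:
$p{\left(v,r \right)} = 5 + v$
$Q{\left(z,d \right)} = - 2 z + 4 d$ ($Q{\left(z,d \right)} = - 2 z + \left(5 - 1\right) d = - 2 z + 4 d$)
$\left(44 + Q{\left(9,-7 \right)}\right) + 64 \left(-137\right) = \left(44 + \left(\left(-2\right) 9 + 4 \left(-7\right)\right)\right) + 64 \left(-137\right) = \left(44 - 46\right) - 8768 = -2 - 8768 = -8770$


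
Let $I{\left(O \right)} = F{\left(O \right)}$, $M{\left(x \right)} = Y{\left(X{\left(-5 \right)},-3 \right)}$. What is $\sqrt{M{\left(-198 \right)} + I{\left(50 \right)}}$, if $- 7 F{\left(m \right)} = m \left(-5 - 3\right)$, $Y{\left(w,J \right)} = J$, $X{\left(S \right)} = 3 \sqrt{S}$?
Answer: $\frac{\sqrt{2653}}{7} \approx 7.3582$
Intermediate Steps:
$M{\left(x \right)} = -3$
$F{\left(m \right)} = \frac{8 m}{7}$ ($F{\left(m \right)} = - \frac{m \left(-5 - 3\right)}{7} = - \frac{m \left(-8\right)}{7} = - \frac{\left(-8\right) m}{7} = \frac{8 m}{7}$)
$I{\left(O \right)} = \frac{8 O}{7}$
$\sqrt{M{\left(-198 \right)} + I{\left(50 \right)}} = \sqrt{-3 + \frac{8}{7} \cdot 50} = \sqrt{-3 + \frac{400}{7}} = \sqrt{\frac{379}{7}} = \frac{\sqrt{2653}}{7}$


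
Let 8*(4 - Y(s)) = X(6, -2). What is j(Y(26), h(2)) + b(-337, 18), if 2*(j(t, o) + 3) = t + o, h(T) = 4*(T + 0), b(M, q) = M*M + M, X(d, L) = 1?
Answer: 1811759/16 ≈ 1.1324e+5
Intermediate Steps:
Y(s) = 31/8 (Y(s) = 4 - ⅛*1 = 4 - ⅛ = 31/8)
b(M, q) = M + M² (b(M, q) = M² + M = M + M²)
h(T) = 4*T
j(t, o) = -3 + o/2 + t/2 (j(t, o) = -3 + (t + o)/2 = -3 + (o + t)/2 = -3 + (o/2 + t/2) = -3 + o/2 + t/2)
j(Y(26), h(2)) + b(-337, 18) = (-3 + (4*2)/2 + (½)*(31/8)) - 337*(1 - 337) = (-3 + (½)*8 + 31/16) - 337*(-336) = (-3 + 4 + 31/16) + 113232 = 47/16 + 113232 = 1811759/16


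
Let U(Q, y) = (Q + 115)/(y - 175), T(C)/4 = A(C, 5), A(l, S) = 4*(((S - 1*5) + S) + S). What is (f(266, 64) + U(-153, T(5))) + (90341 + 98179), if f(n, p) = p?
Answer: 2828798/15 ≈ 1.8859e+5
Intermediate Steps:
A(l, S) = -20 + 12*S (A(l, S) = 4*(((S - 5) + S) + S) = 4*(((-5 + S) + S) + S) = 4*((-5 + 2*S) + S) = 4*(-5 + 3*S) = -20 + 12*S)
T(C) = 160 (T(C) = 4*(-20 + 12*5) = 4*(-20 + 60) = 4*40 = 160)
U(Q, y) = (115 + Q)/(-175 + y)
(f(266, 64) + U(-153, T(5))) + (90341 + 98179) = (64 + (115 - 153)/(-175 + 160)) + (90341 + 98179) = (64 - 38/(-15)) + 188520 = (64 - 1/15*(-38)) + 188520 = (64 + 38/15) + 188520 = 998/15 + 188520 = 2828798/15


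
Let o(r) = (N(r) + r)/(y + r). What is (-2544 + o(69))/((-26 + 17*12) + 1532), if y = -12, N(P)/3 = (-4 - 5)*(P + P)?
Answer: -9911/6498 ≈ -1.5252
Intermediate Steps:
N(P) = -54*P (N(P) = 3*((-4 - 5)*(P + P)) = 3*(-18*P) = -54*P)
o(r) = -53*r/(-12 + r) (o(r) = (-54*r + r)/(-12 + r) = (-53*r)/(-12 + r) = -53*r/(-12 + r))
(-2544 + o(69))/((-26 + 17*12) + 1532) = (-2544 - 53*69/(-12 + 69))/((-26 + 17*12) + 1532) = (-2544 - 53*69/57)/((-26 + 204) + 1532) = (-2544 - 53*69*1/57)/(178 + 1532) = (-2544 - 1219/19)/1710 = -49555/19*1/1710 = -9911/6498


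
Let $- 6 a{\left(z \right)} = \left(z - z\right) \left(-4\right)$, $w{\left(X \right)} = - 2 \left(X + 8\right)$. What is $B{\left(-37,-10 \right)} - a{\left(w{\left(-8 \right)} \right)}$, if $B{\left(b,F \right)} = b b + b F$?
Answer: $1739$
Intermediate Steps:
$w{\left(X \right)} = -16 - 2 X$ ($w{\left(X \right)} = - 2 \left(8 + X\right) = -16 - 2 X$)
$B{\left(b,F \right)} = b^{2} + F b$
$a{\left(z \right)} = 0$ ($a{\left(z \right)} = - \frac{\left(z - z\right) \left(-4\right)}{6} = - \frac{0 \left(-4\right)}{6} = \left(- \frac{1}{6}\right) 0 = 0$)
$B{\left(-37,-10 \right)} - a{\left(w{\left(-8 \right)} \right)} = - 37 \left(-10 - 37\right) - 0 = \left(-37\right) \left(-47\right) + 0 = 1739 + 0 = 1739$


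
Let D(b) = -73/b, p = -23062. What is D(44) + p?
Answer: -1014801/44 ≈ -23064.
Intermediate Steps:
D(44) + p = -73/44 - 23062 = -1014801/44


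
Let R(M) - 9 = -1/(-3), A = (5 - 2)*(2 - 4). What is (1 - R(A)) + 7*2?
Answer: 17/3 ≈ 5.6667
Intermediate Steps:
A = -6 (A = 3*(-2) = -6)
R(M) = 28/3 (R(M) = 9 - 1/(-3) = 9 - 1*(-⅓) = 9 + ⅓ = 28/3)
(1 - R(A)) + 7*2 = (1 - 1*28/3) + 7*2 = (1 - 28/3) + 14 = -25/3 + 14 = 17/3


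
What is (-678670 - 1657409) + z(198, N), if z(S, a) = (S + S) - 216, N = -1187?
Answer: -2335899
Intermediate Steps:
z(S, a) = -216 + 2*S (z(S, a) = 2*S - 216 = -216 + 2*S)
(-678670 - 1657409) + z(198, N) = (-678670 - 1657409) + (-216 + 2*198) = -2336079 + (-216 + 396) = -2336079 + 180 = -2335899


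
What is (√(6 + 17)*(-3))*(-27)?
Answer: 81*√23 ≈ 388.46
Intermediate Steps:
(√(6 + 17)*(-3))*(-27) = (√23*(-3))*(-27) = -3*√23*(-27) = 81*√23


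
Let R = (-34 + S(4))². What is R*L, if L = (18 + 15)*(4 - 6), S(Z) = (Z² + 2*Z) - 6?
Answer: -16896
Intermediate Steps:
S(Z) = -6 + Z² + 2*Z
L = -66 (L = 33*(-2) = -66)
R = 256 (R = (-34 + (-6 + 4² + 2*4))² = (-34 + (-6 + 16 + 8))² = (-34 + 18)² = (-16)² = 256)
R*L = 256*(-66) = -16896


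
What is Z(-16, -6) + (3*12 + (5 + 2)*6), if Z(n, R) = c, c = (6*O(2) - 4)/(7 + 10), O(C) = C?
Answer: 1334/17 ≈ 78.471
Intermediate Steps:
c = 8/17 (c = (6*2 - 4)/(7 + 10) = (12 - 4)/17 = 8*(1/17) = 8/17 ≈ 0.47059)
Z(n, R) = 8/17
Z(-16, -6) + (3*12 + (5 + 2)*6) = 8/17 + (3*12 + (5 + 2)*6) = 8/17 + (36 + 7*6) = 8/17 + (36 + 42) = 8/17 + 78 = 1334/17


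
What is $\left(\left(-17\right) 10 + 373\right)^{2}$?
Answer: $41209$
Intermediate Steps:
$\left(\left(-17\right) 10 + 373\right)^{2} = \left(-170 + 373\right)^{2} = 203^{2} = 41209$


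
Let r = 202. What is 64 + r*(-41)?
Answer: -8218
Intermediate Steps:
64 + r*(-41) = 64 + 202*(-41) = 64 - 8282 = -8218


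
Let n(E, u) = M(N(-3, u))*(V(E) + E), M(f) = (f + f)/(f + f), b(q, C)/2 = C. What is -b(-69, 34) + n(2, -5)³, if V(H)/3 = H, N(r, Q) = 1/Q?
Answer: 444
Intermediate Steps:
b(q, C) = 2*C
V(H) = 3*H
M(f) = 1 (M(f) = (2*f)/((2*f)) = (2*f)*(1/(2*f)) = 1)
n(E, u) = 4*E (n(E, u) = 1*(3*E + E) = 1*(4*E) = 4*E)
-b(-69, 34) + n(2, -5)³ = -2*34 + (4*2)³ = -1*68 + 8³ = -68 + 512 = 444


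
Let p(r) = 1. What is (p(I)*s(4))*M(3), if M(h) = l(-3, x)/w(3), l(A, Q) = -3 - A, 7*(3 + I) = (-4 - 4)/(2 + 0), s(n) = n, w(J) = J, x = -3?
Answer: 0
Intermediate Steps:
I = -25/7 (I = -3 + ((-4 - 4)/(2 + 0))/7 = -3 + (-8/2)/7 = -3 + (-8*½)/7 = -3 + (⅐)*(-4) = -3 - 4/7 = -25/7 ≈ -3.5714)
M(h) = 0 (M(h) = (-3 - 1*(-3))/3 = (-3 + 3)*(⅓) = 0*(⅓) = 0)
(p(I)*s(4))*M(3) = (1*4)*0 = 4*0 = 0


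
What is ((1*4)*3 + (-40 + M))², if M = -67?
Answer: 9025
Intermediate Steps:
((1*4)*3 + (-40 + M))² = ((1*4)*3 + (-40 - 67))² = (4*3 - 107)² = (12 - 107)² = (-95)² = 9025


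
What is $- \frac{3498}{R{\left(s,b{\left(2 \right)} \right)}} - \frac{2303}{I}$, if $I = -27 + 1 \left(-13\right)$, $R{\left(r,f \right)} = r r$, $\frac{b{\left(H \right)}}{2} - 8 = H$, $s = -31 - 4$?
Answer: $\frac{536251}{9800} \approx 54.719$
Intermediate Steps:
$s = -35$ ($s = -31 - 4 = -35$)
$b{\left(H \right)} = 16 + 2 H$
$R{\left(r,f \right)} = r^{2}$
$I = -40$ ($I = -27 - 13 = -40$)
$- \frac{3498}{R{\left(s,b{\left(2 \right)} \right)}} - \frac{2303}{I} = - \frac{3498}{\left(-35\right)^{2}} - \frac{2303}{-40} = - \frac{3498}{1225} - - \frac{2303}{40} = \left(-3498\right) \frac{1}{1225} + \frac{2303}{40} = - \frac{3498}{1225} + \frac{2303}{40} = \frac{536251}{9800}$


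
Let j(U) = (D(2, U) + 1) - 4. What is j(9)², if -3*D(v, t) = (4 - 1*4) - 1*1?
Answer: 64/9 ≈ 7.1111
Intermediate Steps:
D(v, t) = ⅓ (D(v, t) = -((4 - 1*4) - 1*1)/3 = -((4 - 4) - 1)/3 = -(0 - 1)/3 = -⅓*(-1) = ⅓)
j(U) = -8/3 (j(U) = (⅓ + 1) - 4 = 4/3 - 4 = -8/3)
j(9)² = (-8/3)² = 64/9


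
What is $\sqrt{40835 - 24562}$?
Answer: $\sqrt{16273} \approx 127.57$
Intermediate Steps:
$\sqrt{40835 - 24562} = \sqrt{16273}$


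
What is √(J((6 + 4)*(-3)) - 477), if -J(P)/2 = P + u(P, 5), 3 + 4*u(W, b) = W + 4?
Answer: I*√1610/2 ≈ 20.062*I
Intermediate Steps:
u(W, b) = ¼ + W/4 (u(W, b) = -¾ + (W + 4)/4 = -¾ + (4 + W)/4 = -¾ + (1 + W/4) = ¼ + W/4)
J(P) = -½ - 5*P/2 (J(P) = -2*(P + (¼ + P/4)) = -2*(¼ + 5*P/4) = -½ - 5*P/2)
√(J((6 + 4)*(-3)) - 477) = √((-½ - 5*(6 + 4)*(-3)/2) - 477) = √((-½ - 25*(-3)) - 477) = √((-½ - 5/2*(-30)) - 477) = √((-½ + 75) - 477) = √(149/2 - 477) = √(-805/2) = I*√1610/2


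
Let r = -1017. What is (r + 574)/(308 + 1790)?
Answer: -443/2098 ≈ -0.21115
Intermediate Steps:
(r + 574)/(308 + 1790) = (-1017 + 574)/(308 + 1790) = -443/2098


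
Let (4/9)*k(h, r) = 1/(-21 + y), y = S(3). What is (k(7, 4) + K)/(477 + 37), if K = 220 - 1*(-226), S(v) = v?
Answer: 3567/4112 ≈ 0.86746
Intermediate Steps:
y = 3
k(h, r) = -⅛ (k(h, r) = 9/(4*(-21 + 3)) = (9/4)/(-18) = (9/4)*(-1/18) = -⅛)
K = 446 (K = 220 + 226 = 446)
(k(7, 4) + K)/(477 + 37) = (-⅛ + 446)/(477 + 37) = (3567/8)/514 = (3567/8)*(1/514) = 3567/4112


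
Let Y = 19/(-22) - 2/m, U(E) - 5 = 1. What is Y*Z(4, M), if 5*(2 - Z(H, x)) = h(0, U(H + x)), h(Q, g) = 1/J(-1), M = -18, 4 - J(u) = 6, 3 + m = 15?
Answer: -119/55 ≈ -2.1636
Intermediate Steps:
m = 12 (m = -3 + 15 = 12)
J(u) = -2 (J(u) = 4 - 1*6 = 4 - 6 = -2)
U(E) = 6 (U(E) = 5 + 1 = 6)
h(Q, g) = -1/2 (h(Q, g) = 1/(-2) = -1/2)
Z(H, x) = 21/10 (Z(H, x) = 2 - 1/5*(-1/2) = 2 + 1/10 = 21/10)
Y = -34/33 (Y = 19/(-22) - 2/12 = 19*(-1/22) - 2*1/12 = -19/22 - 1/6 = -34/33 ≈ -1.0303)
Y*Z(4, M) = -34/33*21/10 = -119/55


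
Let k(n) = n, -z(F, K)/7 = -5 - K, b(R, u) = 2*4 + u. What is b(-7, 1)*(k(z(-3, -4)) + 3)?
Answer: 90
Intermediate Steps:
b(R, u) = 8 + u
z(F, K) = 35 + 7*K (z(F, K) = -7*(-5 - K) = 35 + 7*K)
b(-7, 1)*(k(z(-3, -4)) + 3) = (8 + 1)*((35 + 7*(-4)) + 3) = 9*((35 - 28) + 3) = 9*(7 + 3) = 9*10 = 90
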